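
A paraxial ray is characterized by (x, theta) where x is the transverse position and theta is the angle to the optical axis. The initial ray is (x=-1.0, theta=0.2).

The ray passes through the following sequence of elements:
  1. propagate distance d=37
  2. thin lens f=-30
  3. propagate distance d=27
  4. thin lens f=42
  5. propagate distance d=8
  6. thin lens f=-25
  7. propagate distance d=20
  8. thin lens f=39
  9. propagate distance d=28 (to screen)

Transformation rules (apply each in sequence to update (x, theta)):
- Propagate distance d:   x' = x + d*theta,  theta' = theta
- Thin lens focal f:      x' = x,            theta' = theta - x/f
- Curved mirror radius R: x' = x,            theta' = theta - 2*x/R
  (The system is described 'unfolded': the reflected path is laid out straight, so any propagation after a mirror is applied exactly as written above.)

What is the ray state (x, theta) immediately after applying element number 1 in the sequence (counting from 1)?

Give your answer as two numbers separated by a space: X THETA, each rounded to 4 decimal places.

Initial: x=-1.0000 theta=0.2000
After 1 (propagate distance d=37): x=6.4000 theta=0.2000
Rounded to 4 decimal places: x = 6.4000, theta = 0.2000

Answer: 6.4000 0.2000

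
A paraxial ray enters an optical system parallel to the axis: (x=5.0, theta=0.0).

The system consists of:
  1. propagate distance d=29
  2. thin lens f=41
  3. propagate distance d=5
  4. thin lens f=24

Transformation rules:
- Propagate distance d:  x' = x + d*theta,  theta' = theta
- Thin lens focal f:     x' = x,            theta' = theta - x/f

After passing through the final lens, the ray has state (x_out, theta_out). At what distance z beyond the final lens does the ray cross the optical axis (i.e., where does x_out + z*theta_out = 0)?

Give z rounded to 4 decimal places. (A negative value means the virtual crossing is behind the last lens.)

Answer: 14.4000

Derivation:
Initial: x=5.0000 theta=0.0000
After 1 (propagate distance d=29): x=5.0000 theta=0.0000
After 2 (thin lens f=41): x=5.0000 theta=-5/41 (≈-0.1220)
After 3 (propagate distance d=5): x=180/41 (≈4.3902) theta=-5/41 (≈-0.1220)
After 4 (thin lens f=24): x=180/41 (≈4.3902) theta=-25/82 (≈-0.3049)
z_focus = -x_out/theta_out = -(180/41)/(-25/82) = 14.4000
Rounded to 4 decimal places: z = 14.4000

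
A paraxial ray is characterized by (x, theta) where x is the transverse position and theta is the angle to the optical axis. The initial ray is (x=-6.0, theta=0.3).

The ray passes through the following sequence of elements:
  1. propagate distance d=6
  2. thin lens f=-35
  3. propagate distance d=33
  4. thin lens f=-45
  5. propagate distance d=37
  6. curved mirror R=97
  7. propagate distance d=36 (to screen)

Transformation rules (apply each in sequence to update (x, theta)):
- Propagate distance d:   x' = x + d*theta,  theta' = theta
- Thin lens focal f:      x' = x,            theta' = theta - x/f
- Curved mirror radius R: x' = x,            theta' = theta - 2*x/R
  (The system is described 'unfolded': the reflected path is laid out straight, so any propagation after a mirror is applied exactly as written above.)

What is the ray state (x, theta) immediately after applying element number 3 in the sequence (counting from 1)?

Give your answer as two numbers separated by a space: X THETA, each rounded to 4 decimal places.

Initial: x=-6.0000 theta=0.3000
After 1 (propagate distance d=6): x=-4.2000 theta=0.3000
After 2 (thin lens f=-35): x=-4.2000 theta=0.1800
After 3 (propagate distance d=33): x=1.7400 theta=0.1800
Rounded to 4 decimal places: x = 1.7400, theta = 0.1800

Answer: 1.7400 0.1800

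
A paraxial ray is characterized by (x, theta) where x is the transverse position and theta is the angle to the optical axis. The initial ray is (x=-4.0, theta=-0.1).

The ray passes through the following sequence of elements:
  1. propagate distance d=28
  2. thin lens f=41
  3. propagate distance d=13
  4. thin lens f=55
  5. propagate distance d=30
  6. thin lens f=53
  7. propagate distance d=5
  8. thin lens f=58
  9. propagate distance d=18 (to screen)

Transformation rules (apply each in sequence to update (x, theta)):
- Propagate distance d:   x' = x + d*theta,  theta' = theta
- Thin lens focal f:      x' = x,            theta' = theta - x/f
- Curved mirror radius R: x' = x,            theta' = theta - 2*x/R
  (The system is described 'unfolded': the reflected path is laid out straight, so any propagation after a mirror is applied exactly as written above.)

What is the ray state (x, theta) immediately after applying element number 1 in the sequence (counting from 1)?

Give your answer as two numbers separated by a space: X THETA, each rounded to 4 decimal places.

Initial: x=-4.0000 theta=-0.1000
After 1 (propagate distance d=28): x=-6.8000 theta=-0.1000
Rounded to 4 decimal places: x = -6.8000, theta = -0.1000

Answer: -6.8000 -0.1000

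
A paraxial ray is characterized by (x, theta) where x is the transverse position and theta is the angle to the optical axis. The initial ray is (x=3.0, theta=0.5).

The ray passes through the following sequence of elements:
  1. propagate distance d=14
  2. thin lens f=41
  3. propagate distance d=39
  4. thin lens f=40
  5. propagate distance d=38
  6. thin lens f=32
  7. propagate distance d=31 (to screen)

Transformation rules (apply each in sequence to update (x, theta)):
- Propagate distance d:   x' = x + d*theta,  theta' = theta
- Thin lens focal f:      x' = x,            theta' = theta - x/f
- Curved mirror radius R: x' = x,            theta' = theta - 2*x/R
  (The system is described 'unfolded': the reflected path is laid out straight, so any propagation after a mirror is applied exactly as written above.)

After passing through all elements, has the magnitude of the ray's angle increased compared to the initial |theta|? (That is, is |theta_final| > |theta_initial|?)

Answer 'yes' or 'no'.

Initial: x=3.0000 theta=0.5000
After 1 (propagate distance d=14): x=10.0000 theta=0.5000
After 2 (thin lens f=41): x=10.0000 theta=21/82 (≈0.2561)
After 3 (propagate distance d=39): x=1639/82 (≈19.9878) theta=21/82 (≈0.2561)
After 4 (thin lens f=40): x=1639/82 (≈19.9878) theta=-799/3280 (≈-0.2436)
After 5 (propagate distance d=38): x=17599/1640 (≈10.7311) theta=-799/3280 (≈-0.2436)
After 6 (thin lens f=32): x=17599/1640 (≈10.7311) theta=-30383/52480 (≈-0.5789)
After 7 (propagate distance d=31 (to screen)): x=-75741/10496 (≈-7.2162) theta=-30383/52480 (≈-0.5789)
|theta_initial|=0.5000 |theta_final|=30383/52480 (≈0.5789) -> increased

Answer: yes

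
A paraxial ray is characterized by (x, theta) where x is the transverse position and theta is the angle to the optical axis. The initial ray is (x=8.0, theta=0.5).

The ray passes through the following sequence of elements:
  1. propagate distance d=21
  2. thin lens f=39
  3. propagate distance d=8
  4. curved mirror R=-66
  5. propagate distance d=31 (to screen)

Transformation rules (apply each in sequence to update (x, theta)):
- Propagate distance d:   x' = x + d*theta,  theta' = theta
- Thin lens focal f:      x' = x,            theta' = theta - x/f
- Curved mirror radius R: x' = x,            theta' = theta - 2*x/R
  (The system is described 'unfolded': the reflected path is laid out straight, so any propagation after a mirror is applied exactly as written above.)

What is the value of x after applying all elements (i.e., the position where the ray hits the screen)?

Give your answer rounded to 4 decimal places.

Answer: 37.0715

Derivation:
Initial: x=8.0000 theta=0.5000
After 1 (propagate distance d=21): x=18.5000 theta=0.5000
After 2 (thin lens f=39): x=18.5000 theta=1/39 (≈0.0256)
After 3 (propagate distance d=8): x=1459/78 (≈18.7051) theta=1/39 (≈0.0256)
After 4 (curved mirror R=-66): x=1459/78 (≈18.7051) theta=1525/2574 (≈0.5925)
After 5 (propagate distance d=31 (to screen)): x=47711/1287 (≈37.0715) theta=1525/2574 (≈0.5925)
Rounded to 4 decimal places: x = 37.0715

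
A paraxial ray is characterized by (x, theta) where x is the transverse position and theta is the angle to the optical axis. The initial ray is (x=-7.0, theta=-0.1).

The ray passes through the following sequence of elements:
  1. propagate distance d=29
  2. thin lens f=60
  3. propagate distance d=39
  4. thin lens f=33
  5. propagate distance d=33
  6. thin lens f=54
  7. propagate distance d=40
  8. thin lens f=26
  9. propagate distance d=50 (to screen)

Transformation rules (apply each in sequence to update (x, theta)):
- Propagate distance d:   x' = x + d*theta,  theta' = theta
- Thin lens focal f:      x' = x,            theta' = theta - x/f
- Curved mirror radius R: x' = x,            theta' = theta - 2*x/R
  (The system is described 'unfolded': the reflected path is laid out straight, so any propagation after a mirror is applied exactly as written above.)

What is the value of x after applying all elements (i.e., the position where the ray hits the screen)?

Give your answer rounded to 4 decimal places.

Initial: x=-7.0000 theta=-0.1000
After 1 (propagate distance d=29): x=-9.9000 theta=-0.1000
After 2 (thin lens f=60): x=-9.9000 theta=0.0650
After 3 (propagate distance d=39): x=-7.3650 theta=0.0650
After 4 (thin lens f=33): x=-7.3650 theta=317/1100 (≈0.2882)
After 5 (propagate distance d=33): x=2.1450 theta=317/1100 (≈0.2882)
After 6 (thin lens f=54): x=2.1450 theta=9839/39600 (≈0.2485)
After 7 (propagate distance d=40): x=239251/19800 (≈12.0834) theta=9839/39600 (≈0.2485)
After 8 (thin lens f=26): x=239251/19800 (≈12.0834) theta=-6959/32175 (≈-0.2163)
After 9 (propagate distance d=50 (to screen)): x=326663/257400 (≈1.2691) theta=-6959/32175 (≈-0.2163)
Rounded to 4 decimal places: x = 1.2691

Answer: 1.2691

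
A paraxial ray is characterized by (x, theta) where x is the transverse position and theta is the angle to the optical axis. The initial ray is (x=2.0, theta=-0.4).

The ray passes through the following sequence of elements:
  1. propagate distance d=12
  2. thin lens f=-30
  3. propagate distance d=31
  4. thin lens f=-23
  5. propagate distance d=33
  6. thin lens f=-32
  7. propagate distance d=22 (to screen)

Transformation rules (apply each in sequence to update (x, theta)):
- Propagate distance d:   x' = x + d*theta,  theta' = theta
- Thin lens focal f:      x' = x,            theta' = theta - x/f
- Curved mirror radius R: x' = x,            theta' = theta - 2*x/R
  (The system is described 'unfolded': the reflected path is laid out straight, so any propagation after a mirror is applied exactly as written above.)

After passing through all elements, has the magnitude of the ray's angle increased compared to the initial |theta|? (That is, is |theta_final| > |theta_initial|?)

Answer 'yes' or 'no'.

Answer: yes

Derivation:
Initial: x=2.0000 theta=-0.4000
After 1 (propagate distance d=12): x=-2.8000 theta=-0.4000
After 2 (thin lens f=-30): x=-2.8000 theta=-37/75 (≈-0.4933)
After 3 (propagate distance d=31): x=-1357/75 (≈-18.0933) theta=-37/75 (≈-0.4933)
After 4 (thin lens f=-23): x=-1357/75 (≈-18.0933) theta=-1.2800
After 5 (propagate distance d=33): x=-181/3 (≈-60.3333) theta=-1.2800
After 6 (thin lens f=-32): x=-181/3 (≈-60.3333) theta=-7597/2400 (≈-3.1654)
After 7 (propagate distance d=22 (to screen)): x=-129.9725 theta=-7597/2400 (≈-3.1654)
|theta_initial|=0.4000 |theta_final|=7597/2400 (≈3.1654) -> increased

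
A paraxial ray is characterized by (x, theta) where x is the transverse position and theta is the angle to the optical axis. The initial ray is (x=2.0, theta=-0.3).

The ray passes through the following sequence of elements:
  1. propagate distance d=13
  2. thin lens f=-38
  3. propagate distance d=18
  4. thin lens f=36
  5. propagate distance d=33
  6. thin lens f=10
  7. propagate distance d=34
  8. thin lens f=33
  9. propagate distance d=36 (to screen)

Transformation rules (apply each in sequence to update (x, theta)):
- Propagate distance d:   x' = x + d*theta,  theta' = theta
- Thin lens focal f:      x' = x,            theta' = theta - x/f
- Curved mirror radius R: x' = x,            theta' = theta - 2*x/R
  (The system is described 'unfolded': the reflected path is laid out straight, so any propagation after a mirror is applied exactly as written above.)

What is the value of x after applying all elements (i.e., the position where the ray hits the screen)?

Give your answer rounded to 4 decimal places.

Answer: 37.3487

Derivation:
Initial: x=2.0000 theta=-0.3000
After 1 (propagate distance d=13): x=-1.9000 theta=-0.3000
After 2 (thin lens f=-38): x=-1.9000 theta=-0.3500
After 3 (propagate distance d=18): x=-8.2000 theta=-0.3500
After 4 (thin lens f=36): x=-8.2000 theta=-11/90 (≈-0.1222)
After 5 (propagate distance d=33): x=-367/30 (≈-12.2333) theta=-11/90 (≈-0.1222)
After 6 (thin lens f=10): x=-367/30 (≈-12.2333) theta=991/900 (≈1.1011)
After 7 (propagate distance d=34): x=5671/225 (≈25.2044) theta=991/900 (≈1.1011)
After 8 (thin lens f=33): x=5671/225 (≈25.2044) theta=10019/29700 (≈0.3373)
After 9 (propagate distance d=36 (to screen)): x=92438/2475 (≈37.3487) theta=10019/29700 (≈0.3373)
Rounded to 4 decimal places: x = 37.3487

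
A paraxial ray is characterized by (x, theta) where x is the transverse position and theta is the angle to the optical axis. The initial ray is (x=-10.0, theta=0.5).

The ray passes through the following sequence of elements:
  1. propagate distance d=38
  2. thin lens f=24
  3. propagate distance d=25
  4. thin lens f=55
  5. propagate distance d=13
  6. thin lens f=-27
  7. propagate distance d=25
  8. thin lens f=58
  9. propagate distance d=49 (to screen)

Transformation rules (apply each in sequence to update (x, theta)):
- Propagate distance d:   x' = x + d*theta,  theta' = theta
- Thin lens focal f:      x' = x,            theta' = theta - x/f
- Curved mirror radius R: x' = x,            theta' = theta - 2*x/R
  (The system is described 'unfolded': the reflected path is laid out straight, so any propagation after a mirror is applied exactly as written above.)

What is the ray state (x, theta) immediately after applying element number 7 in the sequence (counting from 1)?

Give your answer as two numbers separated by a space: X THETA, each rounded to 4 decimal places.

Initial: x=-10.0000 theta=0.5000
After 1 (propagate distance d=38): x=9.0000 theta=0.5000
After 2 (thin lens f=24): x=9.0000 theta=0.1250
After 3 (propagate distance d=25): x=12.1250 theta=0.1250
After 4 (thin lens f=55): x=12.1250 theta=-21/220 (≈-0.0955)
After 5 (propagate distance d=13): x=4789/440 (≈10.8841) theta=-21/220 (≈-0.0955)
After 6 (thin lens f=-27): x=4789/440 (≈10.8841) theta=731/2376 (≈0.3077)
After 7 (propagate distance d=25): x=110339/5940 (≈18.5756) theta=731/2376 (≈0.3077)
Rounded to 4 decimal places: x = 18.5756, theta = 0.3077

Answer: 18.5756 0.3077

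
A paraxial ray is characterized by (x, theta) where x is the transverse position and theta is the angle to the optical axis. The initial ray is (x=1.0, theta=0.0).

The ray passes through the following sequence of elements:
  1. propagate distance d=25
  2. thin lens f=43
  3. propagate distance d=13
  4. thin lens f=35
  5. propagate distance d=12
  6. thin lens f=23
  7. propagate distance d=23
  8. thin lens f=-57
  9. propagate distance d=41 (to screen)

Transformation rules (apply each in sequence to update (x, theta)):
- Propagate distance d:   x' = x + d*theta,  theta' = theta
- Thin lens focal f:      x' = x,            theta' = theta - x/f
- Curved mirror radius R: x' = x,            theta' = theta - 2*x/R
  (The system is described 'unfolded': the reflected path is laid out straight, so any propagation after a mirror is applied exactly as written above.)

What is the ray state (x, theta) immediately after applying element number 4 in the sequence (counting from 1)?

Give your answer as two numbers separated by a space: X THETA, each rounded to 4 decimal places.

Answer: 0.6977 -0.0432

Derivation:
Initial: x=1.0000 theta=0.0000
After 1 (propagate distance d=25): x=1.0000 theta=0.0000
After 2 (thin lens f=43): x=1.0000 theta=-1/43 (≈-0.0233)
After 3 (propagate distance d=13): x=30/43 (≈0.6977) theta=-1/43 (≈-0.0233)
After 4 (thin lens f=35): x=30/43 (≈0.6977) theta=-13/301 (≈-0.0432)
Rounded to 4 decimal places: x = 0.6977, theta = -0.0432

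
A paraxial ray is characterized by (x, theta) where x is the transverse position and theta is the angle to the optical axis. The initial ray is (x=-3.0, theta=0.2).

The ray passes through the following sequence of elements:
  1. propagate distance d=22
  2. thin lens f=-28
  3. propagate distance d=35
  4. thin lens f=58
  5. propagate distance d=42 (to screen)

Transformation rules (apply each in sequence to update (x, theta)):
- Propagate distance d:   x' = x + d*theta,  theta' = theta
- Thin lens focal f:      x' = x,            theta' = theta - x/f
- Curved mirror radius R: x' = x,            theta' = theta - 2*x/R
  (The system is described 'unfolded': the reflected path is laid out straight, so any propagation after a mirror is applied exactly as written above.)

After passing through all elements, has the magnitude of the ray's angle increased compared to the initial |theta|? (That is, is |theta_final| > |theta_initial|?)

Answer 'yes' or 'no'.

Answer: no

Derivation:
Initial: x=-3.0000 theta=0.2000
After 1 (propagate distance d=22): x=1.4000 theta=0.2000
After 2 (thin lens f=-28): x=1.4000 theta=0.2500
After 3 (propagate distance d=35): x=10.1500 theta=0.2500
After 4 (thin lens f=58): x=10.1500 theta=0.0750
After 5 (propagate distance d=42 (to screen)): x=13.3000 theta=0.0750
|theta_initial|=0.2000 |theta_final|=0.0750 -> not increased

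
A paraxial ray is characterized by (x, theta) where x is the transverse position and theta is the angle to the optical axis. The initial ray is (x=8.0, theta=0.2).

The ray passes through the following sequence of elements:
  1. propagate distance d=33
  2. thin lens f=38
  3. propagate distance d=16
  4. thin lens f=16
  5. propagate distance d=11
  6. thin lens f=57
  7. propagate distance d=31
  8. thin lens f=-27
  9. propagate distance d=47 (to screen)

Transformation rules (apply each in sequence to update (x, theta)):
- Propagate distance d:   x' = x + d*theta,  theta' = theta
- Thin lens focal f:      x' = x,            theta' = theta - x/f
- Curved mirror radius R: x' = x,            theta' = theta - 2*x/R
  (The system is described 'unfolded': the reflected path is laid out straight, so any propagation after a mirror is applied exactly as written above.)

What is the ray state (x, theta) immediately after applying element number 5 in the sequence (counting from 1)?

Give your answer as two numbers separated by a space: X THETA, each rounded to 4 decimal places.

Initial: x=8.0000 theta=0.2000
After 1 (propagate distance d=33): x=14.6000 theta=0.2000
After 2 (thin lens f=38): x=14.6000 theta=-7/38 (≈-0.1842)
After 3 (propagate distance d=16): x=1107/95 (≈11.6526) theta=-7/38 (≈-0.1842)
After 4 (thin lens f=16): x=1107/95 (≈11.6526) theta=-0.9125
After 5 (propagate distance d=11): x=491/304 (≈1.6151) theta=-0.9125
Rounded to 4 decimal places: x = 1.6151, theta = -0.9125

Answer: 1.6151 -0.9125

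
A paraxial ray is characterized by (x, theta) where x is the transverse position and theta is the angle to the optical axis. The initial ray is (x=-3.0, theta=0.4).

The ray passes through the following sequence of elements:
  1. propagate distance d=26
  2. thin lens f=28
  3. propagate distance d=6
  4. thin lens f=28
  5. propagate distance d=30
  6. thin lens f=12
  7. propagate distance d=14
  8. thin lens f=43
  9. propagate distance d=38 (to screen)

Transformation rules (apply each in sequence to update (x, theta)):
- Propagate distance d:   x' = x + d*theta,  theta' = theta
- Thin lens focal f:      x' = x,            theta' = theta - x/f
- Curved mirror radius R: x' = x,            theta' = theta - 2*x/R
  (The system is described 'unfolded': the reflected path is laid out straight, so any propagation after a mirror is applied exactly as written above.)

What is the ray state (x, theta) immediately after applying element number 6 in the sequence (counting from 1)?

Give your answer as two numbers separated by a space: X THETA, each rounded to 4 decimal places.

Answer: 3.4847 -0.4480

Derivation:
Initial: x=-3.0000 theta=0.4000
After 1 (propagate distance d=26): x=7.4000 theta=0.4000
After 2 (thin lens f=28): x=7.4000 theta=19/140 (≈0.1357)
After 3 (propagate distance d=6): x=115/14 (≈8.2143) theta=19/140 (≈0.1357)
After 4 (thin lens f=28): x=115/14 (≈8.2143) theta=-309/1960 (≈-0.1577)
After 5 (propagate distance d=30): x=683/196 (≈3.4847) theta=-309/1960 (≈-0.1577)
After 6 (thin lens f=12): x=683/196 (≈3.4847) theta=-5269/11760 (≈-0.4480)
Rounded to 4 decimal places: x = 3.4847, theta = -0.4480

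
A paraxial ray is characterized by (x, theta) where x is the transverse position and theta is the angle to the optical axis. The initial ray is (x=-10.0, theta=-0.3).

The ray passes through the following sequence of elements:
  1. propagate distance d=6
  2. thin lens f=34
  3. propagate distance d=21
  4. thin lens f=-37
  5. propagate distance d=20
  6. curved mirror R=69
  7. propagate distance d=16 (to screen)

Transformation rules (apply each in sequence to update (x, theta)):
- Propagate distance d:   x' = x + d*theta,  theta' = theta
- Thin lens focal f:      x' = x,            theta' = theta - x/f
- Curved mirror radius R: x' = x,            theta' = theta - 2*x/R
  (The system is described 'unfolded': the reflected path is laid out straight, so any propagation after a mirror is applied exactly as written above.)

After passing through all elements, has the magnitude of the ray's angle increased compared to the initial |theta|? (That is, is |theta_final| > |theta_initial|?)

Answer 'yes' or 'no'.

Initial: x=-10.0000 theta=-0.3000
After 1 (propagate distance d=6): x=-11.8000 theta=-0.3000
After 2 (thin lens f=34): x=-11.8000 theta=4/85 (≈0.0471)
After 3 (propagate distance d=21): x=-919/85 (≈-10.8118) theta=4/85 (≈0.0471)
After 4 (thin lens f=-37): x=-919/85 (≈-10.8118) theta=-771/3145 (≈-0.2452)
After 5 (propagate distance d=20): x=-49423/3145 (≈-15.7148) theta=-771/3145 (≈-0.2452)
After 6 (curved mirror R=69): x=-49423/3145 (≈-15.7148) theta=45647/217005 (≈0.2103)
After 7 (propagate distance d=16 (to screen)): x=-535967/43401 (≈-12.3492) theta=45647/217005 (≈0.2103)
|theta_initial|=0.3000 |theta_final|=45647/217005 (≈0.2103) -> not increased

Answer: no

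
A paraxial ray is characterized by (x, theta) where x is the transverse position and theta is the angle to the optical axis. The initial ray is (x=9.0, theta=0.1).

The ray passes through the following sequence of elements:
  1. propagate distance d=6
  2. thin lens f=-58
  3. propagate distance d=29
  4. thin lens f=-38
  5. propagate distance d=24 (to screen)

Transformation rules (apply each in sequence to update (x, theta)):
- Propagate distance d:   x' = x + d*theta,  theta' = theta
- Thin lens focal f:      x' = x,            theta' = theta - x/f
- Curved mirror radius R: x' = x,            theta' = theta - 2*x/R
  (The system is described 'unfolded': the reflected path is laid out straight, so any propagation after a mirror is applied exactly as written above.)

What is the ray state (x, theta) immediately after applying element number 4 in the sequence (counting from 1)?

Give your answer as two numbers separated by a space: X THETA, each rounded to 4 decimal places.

Initial: x=9.0000 theta=0.1000
After 1 (propagate distance d=6): x=9.6000 theta=0.1000
After 2 (thin lens f=-58): x=9.6000 theta=77/290 (≈0.2655)
After 3 (propagate distance d=29): x=17.3000 theta=77/290 (≈0.2655)
After 4 (thin lens f=-38): x=17.3000 theta=7943/11020 (≈0.7208)
Rounded to 4 decimal places: x = 17.3000, theta = 0.7208

Answer: 17.3000 0.7208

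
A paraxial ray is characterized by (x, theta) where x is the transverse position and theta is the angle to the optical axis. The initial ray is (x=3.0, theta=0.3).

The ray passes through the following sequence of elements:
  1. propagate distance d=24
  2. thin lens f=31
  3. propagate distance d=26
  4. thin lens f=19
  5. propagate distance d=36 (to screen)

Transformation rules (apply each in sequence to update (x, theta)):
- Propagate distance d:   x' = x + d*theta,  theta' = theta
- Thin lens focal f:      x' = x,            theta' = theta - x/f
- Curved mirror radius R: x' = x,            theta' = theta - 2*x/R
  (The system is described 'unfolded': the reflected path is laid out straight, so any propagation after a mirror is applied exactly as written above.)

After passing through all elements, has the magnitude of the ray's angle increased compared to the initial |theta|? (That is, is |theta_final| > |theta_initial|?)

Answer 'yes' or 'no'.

Answer: yes

Derivation:
Initial: x=3.0000 theta=0.3000
After 1 (propagate distance d=24): x=10.2000 theta=0.3000
After 2 (thin lens f=31): x=10.2000 theta=-9/310 (≈-0.0290)
After 3 (propagate distance d=26): x=1464/155 (≈9.4452) theta=-9/310 (≈-0.0290)
After 4 (thin lens f=19): x=1464/155 (≈9.4452) theta=-3099/5890 (≈-0.5261)
After 5 (propagate distance d=36 (to screen)): x=-27966/2945 (≈-9.4961) theta=-3099/5890 (≈-0.5261)
|theta_initial|=0.3000 |theta_final|=3099/5890 (≈0.5261) -> increased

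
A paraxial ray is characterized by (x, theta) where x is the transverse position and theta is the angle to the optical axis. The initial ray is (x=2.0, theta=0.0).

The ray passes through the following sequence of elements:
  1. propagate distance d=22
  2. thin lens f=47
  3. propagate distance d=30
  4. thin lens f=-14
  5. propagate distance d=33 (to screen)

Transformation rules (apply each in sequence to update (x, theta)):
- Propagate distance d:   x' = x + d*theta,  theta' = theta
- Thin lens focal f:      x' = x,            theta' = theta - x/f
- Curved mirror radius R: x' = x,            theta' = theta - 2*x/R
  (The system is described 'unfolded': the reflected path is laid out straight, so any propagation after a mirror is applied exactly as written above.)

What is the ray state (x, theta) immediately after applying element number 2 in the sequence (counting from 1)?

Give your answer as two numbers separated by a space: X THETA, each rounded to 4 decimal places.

Answer: 2.0000 -0.0426

Derivation:
Initial: x=2.0000 theta=0.0000
After 1 (propagate distance d=22): x=2.0000 theta=0.0000
After 2 (thin lens f=47): x=2.0000 theta=-2/47 (≈-0.0426)
Rounded to 4 decimal places: x = 2.0000, theta = -0.0426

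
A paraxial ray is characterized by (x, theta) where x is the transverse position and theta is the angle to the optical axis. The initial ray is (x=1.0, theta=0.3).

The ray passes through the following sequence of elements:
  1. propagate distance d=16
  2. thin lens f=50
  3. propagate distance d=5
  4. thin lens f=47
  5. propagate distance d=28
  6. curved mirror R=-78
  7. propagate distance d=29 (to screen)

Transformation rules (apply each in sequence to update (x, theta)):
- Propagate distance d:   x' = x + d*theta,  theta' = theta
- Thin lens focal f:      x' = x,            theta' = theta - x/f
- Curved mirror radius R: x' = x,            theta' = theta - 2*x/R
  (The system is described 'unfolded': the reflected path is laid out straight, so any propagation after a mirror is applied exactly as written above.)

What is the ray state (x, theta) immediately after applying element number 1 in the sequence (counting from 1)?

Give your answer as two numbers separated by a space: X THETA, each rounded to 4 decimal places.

Initial: x=1.0000 theta=0.3000
After 1 (propagate distance d=16): x=5.8000 theta=0.3000
Rounded to 4 decimal places: x = 5.8000, theta = 0.3000

Answer: 5.8000 0.3000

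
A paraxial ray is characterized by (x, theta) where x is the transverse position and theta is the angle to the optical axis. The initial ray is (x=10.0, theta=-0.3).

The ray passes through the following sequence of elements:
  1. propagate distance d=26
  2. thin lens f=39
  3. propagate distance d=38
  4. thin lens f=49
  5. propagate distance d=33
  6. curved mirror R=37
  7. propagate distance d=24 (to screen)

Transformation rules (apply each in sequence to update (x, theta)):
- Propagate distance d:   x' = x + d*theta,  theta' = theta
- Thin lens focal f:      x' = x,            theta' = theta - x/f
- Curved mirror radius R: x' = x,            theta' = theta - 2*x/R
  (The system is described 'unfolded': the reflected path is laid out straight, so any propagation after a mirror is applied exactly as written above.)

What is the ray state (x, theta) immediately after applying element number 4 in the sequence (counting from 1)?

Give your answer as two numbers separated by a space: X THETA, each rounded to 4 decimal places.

Initial: x=10.0000 theta=-0.3000
After 1 (propagate distance d=26): x=2.2000 theta=-0.3000
After 2 (thin lens f=39): x=2.2000 theta=-139/390 (≈-0.3564)
After 3 (propagate distance d=38): x=-2212/195 (≈-11.3436) theta=-139/390 (≈-0.3564)
After 4 (thin lens f=49): x=-2212/195 (≈-11.3436) theta=-341/2730 (≈-0.1249)
Rounded to 4 decimal places: x = -11.3436, theta = -0.1249

Answer: -11.3436 -0.1249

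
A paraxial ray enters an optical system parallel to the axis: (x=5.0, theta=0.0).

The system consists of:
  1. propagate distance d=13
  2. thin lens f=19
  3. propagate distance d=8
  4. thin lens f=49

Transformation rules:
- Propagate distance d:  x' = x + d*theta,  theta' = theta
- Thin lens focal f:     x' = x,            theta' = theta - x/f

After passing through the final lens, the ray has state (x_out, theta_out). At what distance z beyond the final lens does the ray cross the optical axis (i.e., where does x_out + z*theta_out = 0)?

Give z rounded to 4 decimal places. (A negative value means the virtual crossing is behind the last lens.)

Answer: 8.9833

Derivation:
Initial: x=5.0000 theta=0.0000
After 1 (propagate distance d=13): x=5.0000 theta=0.0000
After 2 (thin lens f=19): x=5.0000 theta=-5/19 (≈-0.2632)
After 3 (propagate distance d=8): x=55/19 (≈2.8947) theta=-5/19 (≈-0.2632)
After 4 (thin lens f=49): x=55/19 (≈2.8947) theta=-300/931 (≈-0.3222)
z_focus = -x_out/theta_out = -(55/19)/(-300/931) = 539/60 ≈ 8.9833
Rounded to 4 decimal places: z = 8.9833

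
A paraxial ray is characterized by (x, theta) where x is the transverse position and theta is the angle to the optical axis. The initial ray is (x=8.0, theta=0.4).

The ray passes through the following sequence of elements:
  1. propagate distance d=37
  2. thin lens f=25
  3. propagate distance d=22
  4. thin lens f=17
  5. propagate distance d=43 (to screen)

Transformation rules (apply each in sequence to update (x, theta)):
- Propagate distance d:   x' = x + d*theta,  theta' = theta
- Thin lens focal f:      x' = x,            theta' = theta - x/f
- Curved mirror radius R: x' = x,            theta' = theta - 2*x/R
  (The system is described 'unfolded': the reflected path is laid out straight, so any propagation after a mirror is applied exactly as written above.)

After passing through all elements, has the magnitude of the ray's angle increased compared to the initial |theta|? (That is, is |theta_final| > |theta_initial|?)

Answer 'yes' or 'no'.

Initial: x=8.0000 theta=0.4000
After 1 (propagate distance d=37): x=22.8000 theta=0.4000
After 2 (thin lens f=25): x=22.8000 theta=-0.5120
After 3 (propagate distance d=22): x=11.5360 theta=-0.5120
After 4 (thin lens f=17): x=11.5360 theta=-506/425 (≈-1.1906)
After 5 (propagate distance d=43 (to screen)): x=-84276/2125 (≈-39.6593) theta=-506/425 (≈-1.1906)
|theta_initial|=0.4000 |theta_final|=506/425 (≈1.1906) -> increased

Answer: yes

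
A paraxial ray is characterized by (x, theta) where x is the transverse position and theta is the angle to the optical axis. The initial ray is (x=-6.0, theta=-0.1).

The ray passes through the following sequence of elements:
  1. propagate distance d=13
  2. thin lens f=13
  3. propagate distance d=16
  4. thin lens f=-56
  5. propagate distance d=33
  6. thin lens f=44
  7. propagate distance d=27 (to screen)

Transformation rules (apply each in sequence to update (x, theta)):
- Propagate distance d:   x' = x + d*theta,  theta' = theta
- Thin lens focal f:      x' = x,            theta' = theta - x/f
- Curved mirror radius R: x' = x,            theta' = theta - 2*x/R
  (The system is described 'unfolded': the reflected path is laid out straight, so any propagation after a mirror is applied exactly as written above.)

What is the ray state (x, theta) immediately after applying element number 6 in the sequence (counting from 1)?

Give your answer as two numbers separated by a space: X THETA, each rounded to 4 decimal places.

Answer: 15.3652 0.1138

Derivation:
Initial: x=-6.0000 theta=-0.1000
After 1 (propagate distance d=13): x=-7.3000 theta=-0.1000
After 2 (thin lens f=13): x=-7.3000 theta=6/13 (≈0.4615)
After 3 (propagate distance d=16): x=11/130 (≈0.0846) theta=6/13 (≈0.4615)
After 4 (thin lens f=-56): x=11/130 (≈0.0846) theta=3371/7280 (≈0.4630)
After 5 (propagate distance d=33): x=111859/7280 (≈15.3652) theta=3371/7280 (≈0.4630)
After 6 (thin lens f=44): x=111859/7280 (≈15.3652) theta=51/448 (≈0.1138)
Rounded to 4 decimal places: x = 15.3652, theta = 0.1138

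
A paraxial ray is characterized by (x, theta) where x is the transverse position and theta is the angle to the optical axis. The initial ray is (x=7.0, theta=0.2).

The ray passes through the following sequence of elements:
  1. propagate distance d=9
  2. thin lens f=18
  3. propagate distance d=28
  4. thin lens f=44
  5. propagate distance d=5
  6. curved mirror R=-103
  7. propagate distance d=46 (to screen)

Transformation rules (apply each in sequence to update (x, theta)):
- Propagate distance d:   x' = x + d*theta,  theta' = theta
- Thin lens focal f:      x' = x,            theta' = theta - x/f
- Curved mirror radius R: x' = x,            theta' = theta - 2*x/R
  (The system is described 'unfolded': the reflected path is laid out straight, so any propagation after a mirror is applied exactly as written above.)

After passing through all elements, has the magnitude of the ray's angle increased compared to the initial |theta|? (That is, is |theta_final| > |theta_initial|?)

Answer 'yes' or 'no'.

Initial: x=7.0000 theta=0.2000
After 1 (propagate distance d=9): x=8.8000 theta=0.2000
After 2 (thin lens f=18): x=8.8000 theta=-13/45 (≈-0.2889)
After 3 (propagate distance d=28): x=32/45 (≈0.7111) theta=-13/45 (≈-0.2889)
After 4 (thin lens f=44): x=32/45 (≈0.7111) theta=-151/495 (≈-0.3051)
After 5 (propagate distance d=5): x=-403/495 (≈-0.8141) theta=-151/495 (≈-0.3051)
After 6 (curved mirror R=-103): x=-403/495 (≈-0.8141) theta=-5453/16995 (≈-0.3209)
After 7 (propagate distance d=46 (to screen)): x=-794023/50985 (≈-15.5737) theta=-5453/16995 (≈-0.3209)
|theta_initial|=0.2000 |theta_final|=5453/16995 (≈0.3209) -> increased

Answer: yes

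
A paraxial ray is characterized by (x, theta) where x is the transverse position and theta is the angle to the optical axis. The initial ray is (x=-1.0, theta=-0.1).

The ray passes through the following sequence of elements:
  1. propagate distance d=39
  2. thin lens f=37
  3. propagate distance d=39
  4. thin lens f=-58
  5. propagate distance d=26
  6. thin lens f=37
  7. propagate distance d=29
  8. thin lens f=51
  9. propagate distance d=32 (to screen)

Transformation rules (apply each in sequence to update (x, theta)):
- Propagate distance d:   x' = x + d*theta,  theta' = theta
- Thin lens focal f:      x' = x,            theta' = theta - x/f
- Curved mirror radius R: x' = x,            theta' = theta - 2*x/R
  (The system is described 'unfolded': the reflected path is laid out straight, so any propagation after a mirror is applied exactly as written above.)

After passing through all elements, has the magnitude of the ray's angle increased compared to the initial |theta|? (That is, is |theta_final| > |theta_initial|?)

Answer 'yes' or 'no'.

Initial: x=-1.0000 theta=-0.1000
After 1 (propagate distance d=39): x=-4.9000 theta=-0.1000
After 2 (thin lens f=37): x=-4.9000 theta=6/185 (≈0.0324)
After 3 (propagate distance d=39): x=-269/74 (≈-3.6351) theta=6/185 (≈0.0324)
After 4 (thin lens f=-58): x=-269/74 (≈-3.6351) theta=-649/21460 (≈-0.0302)
After 5 (propagate distance d=26): x=-23721/5365 (≈-4.4214) theta=-649/21460 (≈-0.0302)
After 6 (thin lens f=37): x=-23721/5365 (≈-4.4214) theta=70871/794020 (≈0.0893)
After 7 (propagate distance d=29): x=-1455449/794020 (≈-1.8330) theta=70871/794020 (≈0.0893)
After 8 (thin lens f=51): x=-1455449/794020 (≈-1.8330) theta=506987/4049502 (≈0.1252)
After 9 (propagate distance d=32 (to screen)): x=2378593/1094460 (≈2.1733) theta=506987/4049502 (≈0.1252)
|theta_initial|=0.1000 |theta_final|=506987/4049502 (≈0.1252) -> increased

Answer: yes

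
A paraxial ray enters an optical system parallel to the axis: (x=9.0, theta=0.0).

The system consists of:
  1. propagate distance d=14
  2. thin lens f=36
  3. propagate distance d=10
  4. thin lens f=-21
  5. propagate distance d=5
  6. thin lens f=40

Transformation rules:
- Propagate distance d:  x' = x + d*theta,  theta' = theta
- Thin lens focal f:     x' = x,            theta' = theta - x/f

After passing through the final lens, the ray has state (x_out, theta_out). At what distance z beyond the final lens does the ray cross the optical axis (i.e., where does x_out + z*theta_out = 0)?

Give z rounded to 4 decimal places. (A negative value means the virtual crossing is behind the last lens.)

Initial: x=9.0000 theta=0.0000
After 1 (propagate distance d=14): x=9.0000 theta=0.0000
After 2 (thin lens f=36): x=9.0000 theta=-0.2500
After 3 (propagate distance d=10): x=6.5000 theta=-0.2500
After 4 (thin lens f=-21): x=6.5000 theta=5/84 (≈0.0595)
After 5 (propagate distance d=5): x=571/84 (≈6.7976) theta=5/84 (≈0.0595)
After 6 (thin lens f=40): x=571/84 (≈6.7976) theta=-53/480 (≈-0.1104)
z_focus = -x_out/theta_out = -(571/84)/(-53/480) = 22840/371 ≈ 61.5633
Rounded to 4 decimal places: z = 61.5633

Answer: 61.5633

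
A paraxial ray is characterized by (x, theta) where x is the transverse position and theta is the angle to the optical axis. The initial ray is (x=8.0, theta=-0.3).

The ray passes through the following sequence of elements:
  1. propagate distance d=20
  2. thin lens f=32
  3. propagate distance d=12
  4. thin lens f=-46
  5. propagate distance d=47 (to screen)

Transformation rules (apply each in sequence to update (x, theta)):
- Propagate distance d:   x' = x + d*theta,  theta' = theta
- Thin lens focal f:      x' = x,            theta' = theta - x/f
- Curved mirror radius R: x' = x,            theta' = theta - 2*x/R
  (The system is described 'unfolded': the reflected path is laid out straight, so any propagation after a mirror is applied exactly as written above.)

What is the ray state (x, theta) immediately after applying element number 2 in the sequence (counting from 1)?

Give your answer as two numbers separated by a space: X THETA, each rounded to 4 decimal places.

Answer: 2.0000 -0.3625

Derivation:
Initial: x=8.0000 theta=-0.3000
After 1 (propagate distance d=20): x=2.0000 theta=-0.3000
After 2 (thin lens f=32): x=2.0000 theta=-0.3625
Rounded to 4 decimal places: x = 2.0000, theta = -0.3625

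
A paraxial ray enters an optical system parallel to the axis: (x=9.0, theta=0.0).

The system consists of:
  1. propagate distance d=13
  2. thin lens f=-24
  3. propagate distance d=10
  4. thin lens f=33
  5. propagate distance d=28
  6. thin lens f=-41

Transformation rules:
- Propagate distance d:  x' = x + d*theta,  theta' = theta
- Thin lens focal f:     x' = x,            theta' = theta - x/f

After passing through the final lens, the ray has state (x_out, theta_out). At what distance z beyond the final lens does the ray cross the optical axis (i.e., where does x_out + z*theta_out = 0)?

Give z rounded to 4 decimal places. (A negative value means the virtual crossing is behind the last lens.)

Answer: -42.5964

Derivation:
Initial: x=9.0000 theta=0.0000
After 1 (propagate distance d=13): x=9.0000 theta=0.0000
After 2 (thin lens f=-24): x=9.0000 theta=0.3750
After 3 (propagate distance d=10): x=12.7500 theta=0.3750
After 4 (thin lens f=33): x=12.7500 theta=-1/88 (≈-0.0114)
After 5 (propagate distance d=28): x=547/44 (≈12.4318) theta=-1/88 (≈-0.0114)
After 6 (thin lens f=-41): x=547/44 (≈12.4318) theta=1053/3608 (≈0.2919)
z_focus = -x_out/theta_out = -(547/44)/(1053/3608) = -44854/1053 ≈ -42.5964
Rounded to 4 decimal places: z = -42.5964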